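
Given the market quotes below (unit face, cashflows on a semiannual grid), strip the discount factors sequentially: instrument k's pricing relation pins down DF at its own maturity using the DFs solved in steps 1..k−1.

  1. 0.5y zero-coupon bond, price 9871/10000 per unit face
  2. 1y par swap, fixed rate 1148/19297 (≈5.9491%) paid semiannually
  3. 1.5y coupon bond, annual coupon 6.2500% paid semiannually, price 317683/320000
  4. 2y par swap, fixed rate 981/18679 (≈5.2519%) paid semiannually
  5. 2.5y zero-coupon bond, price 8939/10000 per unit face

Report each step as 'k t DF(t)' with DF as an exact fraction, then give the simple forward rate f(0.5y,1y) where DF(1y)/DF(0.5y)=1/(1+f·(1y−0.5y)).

step 1 [0.5y] zero: DF = P = 9871/10000 ≈ 0.987100
step 2 [1y] swap r/2=574/19297: DF=(1 − 574/19297·(0.987100))/(1+574/19297) = 4713/5000 ≈ 0.942600
step 3 [1.5y] bond c/2=1/32: DF=(317683/320000 − 1/32·(0.987100+0.942600))/(1+1/32) = 4521/5000 ≈ 0.904200
step 4 [2y] swap r/2=981/37358: DF=(1 − 981/37358·(0.987100+0.942600+0.904200))/(1+981/37358) = 9019/10000 ≈ 0.901900
step 5 [2.5y] zero: DF = P = 8939/10000 ≈ 0.893900

1 1/2 9871/10000
2 1 4713/5000
3 3/2 4521/5000
4 2 9019/10000
5 5/2 8939/10000
f(0.5y,1y) = ((9871/10000)/(4713/5000) − 1)/(1/2) = 445/4713 ≈ 9.4420%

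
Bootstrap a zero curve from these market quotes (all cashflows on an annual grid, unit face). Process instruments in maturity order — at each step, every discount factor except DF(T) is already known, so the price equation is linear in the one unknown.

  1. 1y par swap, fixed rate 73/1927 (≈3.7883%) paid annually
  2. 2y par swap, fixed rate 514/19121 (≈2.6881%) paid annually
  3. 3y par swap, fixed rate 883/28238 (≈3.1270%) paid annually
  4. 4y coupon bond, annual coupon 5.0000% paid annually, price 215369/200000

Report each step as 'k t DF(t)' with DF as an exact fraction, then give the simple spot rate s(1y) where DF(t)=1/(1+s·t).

1 1 1927/2000
2 2 4743/5000
3 3 9117/10000
4 4 8911/10000
s(1y) = (1/(1927/2000) − 1)/(1) = 73/1927 ≈ 3.7883%

step 1 [1y] swap r/1=73/1927: DF=(1 − 73/1927·(0))/(1+73/1927) = 1927/2000 ≈ 0.963500
step 2 [2y] swap r/1=514/19121: DF=(1 − 514/19121·(0.963500))/(1+514/19121) = 4743/5000 ≈ 0.948600
step 3 [3y] swap r/1=883/28238: DF=(1 − 883/28238·(0.963500+0.948600))/(1+883/28238) = 9117/10000 ≈ 0.911700
step 4 [4y] bond c/1=1/20: DF=(215369/200000 − 1/20·(0.963500+0.948600+0.911700))/(1+1/20) = 8911/10000 ≈ 0.891100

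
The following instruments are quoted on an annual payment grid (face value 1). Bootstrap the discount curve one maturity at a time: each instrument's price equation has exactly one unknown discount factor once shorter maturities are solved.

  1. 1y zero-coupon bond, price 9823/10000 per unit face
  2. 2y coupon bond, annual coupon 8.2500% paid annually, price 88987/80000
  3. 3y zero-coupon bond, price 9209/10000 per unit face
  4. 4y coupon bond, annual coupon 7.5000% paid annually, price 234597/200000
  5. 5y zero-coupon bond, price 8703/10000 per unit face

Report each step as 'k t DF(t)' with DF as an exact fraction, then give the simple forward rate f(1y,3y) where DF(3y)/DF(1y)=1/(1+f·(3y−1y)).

1 1 9823/10000
2 2 9527/10000
3 3 9209/10000
4 4 8919/10000
5 5 8703/10000
f(1y,3y) = ((9823/10000)/(9209/10000) − 1)/(2) = 307/9209 ≈ 3.3337%

step 1 [1y] zero: DF = P = 9823/10000 ≈ 0.982300
step 2 [2y] bond c/1=33/400: DF=(88987/80000 − 33/400·(0.982300))/(1+33/400) = 9527/10000 ≈ 0.952700
step 3 [3y] zero: DF = P = 9209/10000 ≈ 0.920900
step 4 [4y] bond c/1=3/40: DF=(234597/200000 − 3/40·(0.982300+0.952700+0.920900))/(1+3/40) = 8919/10000 ≈ 0.891900
step 5 [5y] zero: DF = P = 8703/10000 ≈ 0.870300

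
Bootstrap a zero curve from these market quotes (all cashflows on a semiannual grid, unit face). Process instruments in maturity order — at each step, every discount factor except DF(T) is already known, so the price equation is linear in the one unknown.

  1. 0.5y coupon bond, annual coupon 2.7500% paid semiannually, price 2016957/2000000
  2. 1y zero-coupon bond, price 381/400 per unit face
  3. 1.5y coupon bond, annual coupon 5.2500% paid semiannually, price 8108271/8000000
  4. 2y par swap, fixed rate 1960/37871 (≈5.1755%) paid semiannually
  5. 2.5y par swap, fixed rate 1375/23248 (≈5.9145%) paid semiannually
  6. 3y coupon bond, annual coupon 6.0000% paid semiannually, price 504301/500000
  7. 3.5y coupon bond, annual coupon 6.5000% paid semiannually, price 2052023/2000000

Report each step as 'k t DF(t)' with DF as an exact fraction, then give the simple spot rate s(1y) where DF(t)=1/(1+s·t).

step 1 [0.5y] bond c/2=11/800: DF=(2016957/2000000 − 11/800·(0))/(1+11/800) = 2487/2500 ≈ 0.994800
step 2 [1y] zero: DF = P = 381/400 ≈ 0.952500
step 3 [1.5y] bond c/2=21/800: DF=(8108271/8000000 − 21/800·(0.994800+0.952500))/(1+21/800) = 4689/5000 ≈ 0.937800
step 4 [2y] swap r/2=980/37871: DF=(1 − 980/37871·(0.994800+0.952500+0.937800))/(1+980/37871) = 451/500 ≈ 0.902000
step 5 [2.5y] swap r/2=1375/46496: DF=(1 − 1375/46496·(0.994800+0.952500+0.937800+0.902000))/(1+1375/46496) = 69/80 ≈ 0.862500
step 6 [3y] bond c/2=3/100: DF=(504301/500000 − 3/100·(0.994800+0.952500+0.937800+0.902000+0.862500))/(1+3/100) = 4219/5000 ≈ 0.843800
step 7 [3.5y] bond c/2=13/400: DF=(2052023/2000000 − 13/400·(0.994800+0.952500+0.937800+0.902000+0.862500+0.843800))/(1+13/400) = 513/625 ≈ 0.820800

1 1/2 2487/2500
2 1 381/400
3 3/2 4689/5000
4 2 451/500
5 5/2 69/80
6 3 4219/5000
7 7/2 513/625
s(1y) = (1/(381/400) − 1)/(1) = 19/381 ≈ 4.9869%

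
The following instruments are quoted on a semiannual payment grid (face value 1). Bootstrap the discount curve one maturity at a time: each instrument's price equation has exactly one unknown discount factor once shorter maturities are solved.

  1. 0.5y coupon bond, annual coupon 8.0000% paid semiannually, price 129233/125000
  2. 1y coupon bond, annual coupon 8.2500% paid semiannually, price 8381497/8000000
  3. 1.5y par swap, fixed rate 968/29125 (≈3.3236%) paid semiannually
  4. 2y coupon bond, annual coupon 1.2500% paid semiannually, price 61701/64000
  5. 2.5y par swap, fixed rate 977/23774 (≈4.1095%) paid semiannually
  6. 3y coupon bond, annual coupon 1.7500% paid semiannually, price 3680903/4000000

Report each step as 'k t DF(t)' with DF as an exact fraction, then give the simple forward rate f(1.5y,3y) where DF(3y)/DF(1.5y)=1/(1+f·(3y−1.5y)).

step 1 [0.5y] bond c/2=1/25: DF=(129233/125000 − 1/25·(0))/(1+1/25) = 9941/10000 ≈ 0.994100
step 2 [1y] bond c/2=33/800: DF=(8381497/8000000 − 33/800·(0.994100))/(1+33/800) = 2417/2500 ≈ 0.966800
step 3 [1.5y] swap r/2=484/29125: DF=(1 − 484/29125·(0.994100+0.966800))/(1+484/29125) = 2379/2500 ≈ 0.951600
step 4 [2y] bond c/2=1/160: DF=(61701/64000 − 1/160·(0.994100+0.966800+0.951600))/(1+1/160) = 47/50 ≈ 0.940000
step 5 [2.5y] swap r/2=977/47548: DF=(1 − 977/47548·(0.994100+0.966800+0.951600+0.940000))/(1+977/47548) = 9023/10000 ≈ 0.902300
step 6 [3y] bond c/2=7/800: DF=(3680903/4000000 − 7/800·(0.994100+0.966800+0.951600+0.940000+0.902300))/(1+7/800) = 871/1000 ≈ 0.871000

1 1/2 9941/10000
2 1 2417/2500
3 3/2 2379/2500
4 2 47/50
5 5/2 9023/10000
6 3 871/1000
f(1.5y,3y) = ((2379/2500)/(871/1000) − 1)/(3/2) = 62/1005 ≈ 6.1692%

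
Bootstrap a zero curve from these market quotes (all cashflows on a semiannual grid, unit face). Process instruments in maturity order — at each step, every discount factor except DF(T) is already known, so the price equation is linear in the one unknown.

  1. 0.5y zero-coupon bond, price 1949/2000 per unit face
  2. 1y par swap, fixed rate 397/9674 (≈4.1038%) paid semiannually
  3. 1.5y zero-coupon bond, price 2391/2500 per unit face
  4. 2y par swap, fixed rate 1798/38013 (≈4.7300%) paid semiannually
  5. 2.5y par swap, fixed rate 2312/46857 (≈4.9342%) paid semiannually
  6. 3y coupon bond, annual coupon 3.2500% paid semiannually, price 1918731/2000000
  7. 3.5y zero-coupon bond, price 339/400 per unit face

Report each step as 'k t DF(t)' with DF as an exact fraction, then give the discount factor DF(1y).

1 1/2 1949/2000
2 1 9603/10000
3 3/2 2391/2500
4 2 9101/10000
5 5/2 2211/2500
6 3 8691/10000
7 7/2 339/400
DF(1y) = 9603/10000 ≈ 0.960300

step 1 [0.5y] zero: DF = P = 1949/2000 ≈ 0.974500
step 2 [1y] swap r/2=397/19348: DF=(1 − 397/19348·(0.974500))/(1+397/19348) = 9603/10000 ≈ 0.960300
step 3 [1.5y] zero: DF = P = 2391/2500 ≈ 0.956400
step 4 [2y] swap r/2=899/38013: DF=(1 − 899/38013·(0.974500+0.960300+0.956400))/(1+899/38013) = 9101/10000 ≈ 0.910100
step 5 [2.5y] swap r/2=1156/46857: DF=(1 − 1156/46857·(0.974500+0.960300+0.956400+0.910100))/(1+1156/46857) = 2211/2500 ≈ 0.884400
step 6 [3y] bond c/2=13/800: DF=(1918731/2000000 − 13/800·(0.974500+0.960300+0.956400+0.910100+0.884400))/(1+13/800) = 8691/10000 ≈ 0.869100
step 7 [3.5y] zero: DF = P = 339/400 ≈ 0.847500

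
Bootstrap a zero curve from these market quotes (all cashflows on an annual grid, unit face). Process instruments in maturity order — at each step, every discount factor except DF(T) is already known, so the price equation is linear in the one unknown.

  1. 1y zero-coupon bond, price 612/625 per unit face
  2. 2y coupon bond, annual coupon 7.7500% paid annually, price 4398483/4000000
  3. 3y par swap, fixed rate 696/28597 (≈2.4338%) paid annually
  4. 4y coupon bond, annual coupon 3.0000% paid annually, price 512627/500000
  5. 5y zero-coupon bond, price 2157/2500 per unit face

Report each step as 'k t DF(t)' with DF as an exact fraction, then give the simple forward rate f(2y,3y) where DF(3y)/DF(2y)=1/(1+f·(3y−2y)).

step 1 [1y] zero: DF = P = 612/625 ≈ 0.979200
step 2 [2y] bond c/1=31/400: DF=(4398483/4000000 − 31/400·(0.979200))/(1+31/400) = 9501/10000 ≈ 0.950100
step 3 [3y] swap r/1=696/28597: DF=(1 − 696/28597·(0.979200+0.950100))/(1+696/28597) = 1163/1250 ≈ 0.930400
step 4 [4y] bond c/1=3/100: DF=(512627/500000 − 3/100·(0.979200+0.950100+0.930400))/(1+3/100) = 9121/10000 ≈ 0.912100
step 5 [5y] zero: DF = P = 2157/2500 ≈ 0.862800

1 1 612/625
2 2 9501/10000
3 3 1163/1250
4 4 9121/10000
5 5 2157/2500
f(2y,3y) = ((9501/10000)/(1163/1250) − 1)/(1) = 197/9304 ≈ 2.1174%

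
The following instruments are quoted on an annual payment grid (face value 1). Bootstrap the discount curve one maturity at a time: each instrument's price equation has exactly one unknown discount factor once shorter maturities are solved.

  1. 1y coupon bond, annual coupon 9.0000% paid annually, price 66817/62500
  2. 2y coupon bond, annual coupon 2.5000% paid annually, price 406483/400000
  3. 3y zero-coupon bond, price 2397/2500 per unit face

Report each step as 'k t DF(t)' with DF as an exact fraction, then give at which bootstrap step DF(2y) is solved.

step 1 [1y] bond c/1=9/100: DF=(66817/62500 − 9/100·(0))/(1+9/100) = 613/625 ≈ 0.980800
step 2 [2y] bond c/1=1/40: DF=(406483/400000 − 1/40·(0.980800))/(1+1/40) = 387/400 ≈ 0.967500
step 3 [3y] zero: DF = P = 2397/2500 ≈ 0.958800

1 1 613/625
2 2 387/400
3 3 2397/2500
DF(2y) is solved at step 2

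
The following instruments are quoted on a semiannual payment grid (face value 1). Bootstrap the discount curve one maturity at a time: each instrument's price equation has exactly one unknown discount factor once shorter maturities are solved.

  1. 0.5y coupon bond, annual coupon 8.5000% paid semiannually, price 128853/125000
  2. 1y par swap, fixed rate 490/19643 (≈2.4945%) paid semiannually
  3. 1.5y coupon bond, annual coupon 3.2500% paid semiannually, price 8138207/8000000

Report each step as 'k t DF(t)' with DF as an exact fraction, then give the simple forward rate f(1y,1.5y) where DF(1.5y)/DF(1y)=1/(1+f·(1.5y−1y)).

1 1/2 618/625
2 1 1951/2000
3 3/2 606/625
f(1y,1.5y) = ((1951/2000)/(606/625) − 1)/(1/2) = 59/4848 ≈ 1.2170%

step 1 [0.5y] bond c/2=17/400: DF=(128853/125000 − 17/400·(0))/(1+17/400) = 618/625 ≈ 0.988800
step 2 [1y] swap r/2=245/19643: DF=(1 − 245/19643·(0.988800))/(1+245/19643) = 1951/2000 ≈ 0.975500
step 3 [1.5y] bond c/2=13/800: DF=(8138207/8000000 − 13/800·(0.988800+0.975500))/(1+13/800) = 606/625 ≈ 0.969600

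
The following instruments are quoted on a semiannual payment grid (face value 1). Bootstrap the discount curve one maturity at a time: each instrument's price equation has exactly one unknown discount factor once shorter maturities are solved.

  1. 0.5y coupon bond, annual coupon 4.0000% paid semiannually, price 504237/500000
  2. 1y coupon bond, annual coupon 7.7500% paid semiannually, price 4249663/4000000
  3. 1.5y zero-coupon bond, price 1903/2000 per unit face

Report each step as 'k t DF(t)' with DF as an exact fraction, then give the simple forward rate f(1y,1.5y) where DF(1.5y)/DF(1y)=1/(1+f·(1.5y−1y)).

1 1/2 9887/10000
2 1 9859/10000
3 3/2 1903/2000
f(1y,1.5y) = ((9859/10000)/(1903/2000) − 1)/(1/2) = 688/9515 ≈ 7.2307%

step 1 [0.5y] bond c/2=1/50: DF=(504237/500000 − 1/50·(0))/(1+1/50) = 9887/10000 ≈ 0.988700
step 2 [1y] bond c/2=31/800: DF=(4249663/4000000 − 31/800·(0.988700))/(1+31/800) = 9859/10000 ≈ 0.985900
step 3 [1.5y] zero: DF = P = 1903/2000 ≈ 0.951500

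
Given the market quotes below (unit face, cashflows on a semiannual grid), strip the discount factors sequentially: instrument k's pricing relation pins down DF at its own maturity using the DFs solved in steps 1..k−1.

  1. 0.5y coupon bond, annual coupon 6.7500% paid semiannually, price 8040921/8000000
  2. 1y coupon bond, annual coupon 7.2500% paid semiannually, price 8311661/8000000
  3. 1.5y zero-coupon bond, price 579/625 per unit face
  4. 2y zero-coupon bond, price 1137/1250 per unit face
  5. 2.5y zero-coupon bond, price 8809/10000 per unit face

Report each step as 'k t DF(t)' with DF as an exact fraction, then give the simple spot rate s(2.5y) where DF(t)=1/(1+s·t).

1 1/2 9723/10000
2 1 4843/5000
3 3/2 579/625
4 2 1137/1250
5 5/2 8809/10000
s(2.5y) = (1/(8809/10000) − 1)/(5/2) = 2382/44045 ≈ 5.4081%

step 1 [0.5y] bond c/2=27/800: DF=(8040921/8000000 − 27/800·(0))/(1+27/800) = 9723/10000 ≈ 0.972300
step 2 [1y] bond c/2=29/800: DF=(8311661/8000000 − 29/800·(0.972300))/(1+29/800) = 4843/5000 ≈ 0.968600
step 3 [1.5y] zero: DF = P = 579/625 ≈ 0.926400
step 4 [2y] zero: DF = P = 1137/1250 ≈ 0.909600
step 5 [2.5y] zero: DF = P = 8809/10000 ≈ 0.880900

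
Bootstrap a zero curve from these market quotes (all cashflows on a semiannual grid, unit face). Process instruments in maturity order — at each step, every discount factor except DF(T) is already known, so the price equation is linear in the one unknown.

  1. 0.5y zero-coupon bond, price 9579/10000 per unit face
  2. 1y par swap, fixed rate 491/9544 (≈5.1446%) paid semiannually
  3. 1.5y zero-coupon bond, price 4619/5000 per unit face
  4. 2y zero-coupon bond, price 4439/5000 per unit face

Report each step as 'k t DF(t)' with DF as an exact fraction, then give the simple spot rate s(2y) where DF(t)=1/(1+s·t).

step 1 [0.5y] zero: DF = P = 9579/10000 ≈ 0.957900
step 2 [1y] swap r/2=491/19088: DF=(1 − 491/19088·(0.957900))/(1+491/19088) = 9509/10000 ≈ 0.950900
step 3 [1.5y] zero: DF = P = 4619/5000 ≈ 0.923800
step 4 [2y] zero: DF = P = 4439/5000 ≈ 0.887800

1 1/2 9579/10000
2 1 9509/10000
3 3/2 4619/5000
4 2 4439/5000
s(2y) = (1/(4439/5000) − 1)/(2) = 561/8878 ≈ 6.3190%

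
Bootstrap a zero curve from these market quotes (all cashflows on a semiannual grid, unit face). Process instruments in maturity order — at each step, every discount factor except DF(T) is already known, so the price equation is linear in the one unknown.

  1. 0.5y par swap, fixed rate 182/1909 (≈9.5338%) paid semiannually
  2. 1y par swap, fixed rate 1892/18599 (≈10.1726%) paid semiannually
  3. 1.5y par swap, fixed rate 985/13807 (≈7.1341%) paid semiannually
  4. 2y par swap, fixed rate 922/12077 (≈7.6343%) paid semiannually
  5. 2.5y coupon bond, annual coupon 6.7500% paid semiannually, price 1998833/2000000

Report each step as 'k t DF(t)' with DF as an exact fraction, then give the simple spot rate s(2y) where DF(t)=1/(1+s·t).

step 1 [0.5y] swap r/2=91/1909: DF=(1 − 91/1909·(0))/(1+91/1909) = 1909/2000 ≈ 0.954500
step 2 [1y] swap r/2=946/18599: DF=(1 − 946/18599·(0.954500))/(1+946/18599) = 4527/5000 ≈ 0.905400
step 3 [1.5y] swap r/2=985/27614: DF=(1 − 985/27614·(0.954500+0.905400))/(1+985/27614) = 1803/2000 ≈ 0.901500
step 4 [2y] swap r/2=461/12077: DF=(1 − 461/12077·(0.954500+0.905400+0.901500))/(1+461/12077) = 8617/10000 ≈ 0.861700
step 5 [2.5y] bond c/2=27/800: DF=(1998833/2000000 − 27/800·(0.954500+0.905400+0.901500+0.861700))/(1+27/800) = 1697/2000 ≈ 0.848500

1 1/2 1909/2000
2 1 4527/5000
3 3/2 1803/2000
4 2 8617/10000
5 5/2 1697/2000
s(2y) = (1/(8617/10000) − 1)/(2) = 1383/17234 ≈ 8.0248%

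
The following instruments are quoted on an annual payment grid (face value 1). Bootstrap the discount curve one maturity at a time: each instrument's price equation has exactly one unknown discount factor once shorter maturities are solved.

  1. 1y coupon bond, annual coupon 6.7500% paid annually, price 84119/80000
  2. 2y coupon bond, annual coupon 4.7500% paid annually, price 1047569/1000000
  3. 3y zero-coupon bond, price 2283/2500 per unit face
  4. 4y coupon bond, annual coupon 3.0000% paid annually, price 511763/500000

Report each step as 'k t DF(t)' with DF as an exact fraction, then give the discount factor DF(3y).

step 1 [1y] bond c/1=27/400: DF=(84119/80000 − 27/400·(0))/(1+27/400) = 197/200 ≈ 0.985000
step 2 [2y] bond c/1=19/400: DF=(1047569/1000000 − 19/400·(0.985000))/(1+19/400) = 4777/5000 ≈ 0.955400
step 3 [3y] zero: DF = P = 2283/2500 ≈ 0.913200
step 4 [4y] bond c/1=3/100: DF=(511763/500000 − 3/100·(0.985000+0.955400+0.913200))/(1+3/100) = 4553/5000 ≈ 0.910600

1 1 197/200
2 2 4777/5000
3 3 2283/2500
4 4 4553/5000
DF(3y) = 2283/2500 ≈ 0.913200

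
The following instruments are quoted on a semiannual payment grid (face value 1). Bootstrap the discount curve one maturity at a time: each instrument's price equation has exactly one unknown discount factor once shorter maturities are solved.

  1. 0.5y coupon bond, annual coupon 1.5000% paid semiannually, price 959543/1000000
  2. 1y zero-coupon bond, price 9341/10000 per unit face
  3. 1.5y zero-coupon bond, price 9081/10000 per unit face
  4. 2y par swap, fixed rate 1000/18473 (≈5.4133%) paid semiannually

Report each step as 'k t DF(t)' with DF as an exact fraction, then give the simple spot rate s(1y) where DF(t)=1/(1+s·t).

step 1 [0.5y] bond c/2=3/400: DF=(959543/1000000 − 3/400·(0))/(1+3/400) = 2381/2500 ≈ 0.952400
step 2 [1y] zero: DF = P = 9341/10000 ≈ 0.934100
step 3 [1.5y] zero: DF = P = 9081/10000 ≈ 0.908100
step 4 [2y] swap r/2=500/18473: DF=(1 − 500/18473·(0.952400+0.934100+0.908100))/(1+500/18473) = 9/10 ≈ 0.900000

1 1/2 2381/2500
2 1 9341/10000
3 3/2 9081/10000
4 2 9/10
s(1y) = (1/(9341/10000) − 1)/(1) = 659/9341 ≈ 7.0549%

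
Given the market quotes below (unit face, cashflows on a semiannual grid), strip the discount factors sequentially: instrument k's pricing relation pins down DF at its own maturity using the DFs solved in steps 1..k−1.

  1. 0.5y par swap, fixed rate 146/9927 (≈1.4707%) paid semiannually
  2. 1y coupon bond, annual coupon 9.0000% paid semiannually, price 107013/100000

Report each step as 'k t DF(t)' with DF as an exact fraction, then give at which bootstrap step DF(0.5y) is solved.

step 1 [0.5y] swap r/2=73/9927: DF=(1 − 73/9927·(0))/(1+73/9927) = 9927/10000 ≈ 0.992700
step 2 [1y] bond c/2=9/200: DF=(107013/100000 − 9/200·(0.992700))/(1+9/200) = 9813/10000 ≈ 0.981300

1 1/2 9927/10000
2 1 9813/10000
DF(0.5y) is solved at step 1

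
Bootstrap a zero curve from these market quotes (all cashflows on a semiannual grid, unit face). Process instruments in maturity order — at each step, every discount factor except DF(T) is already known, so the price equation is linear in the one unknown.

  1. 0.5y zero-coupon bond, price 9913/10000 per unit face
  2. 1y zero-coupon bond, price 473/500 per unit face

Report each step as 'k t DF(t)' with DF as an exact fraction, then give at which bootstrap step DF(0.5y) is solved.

1 1/2 9913/10000
2 1 473/500
DF(0.5y) is solved at step 1

step 1 [0.5y] zero: DF = P = 9913/10000 ≈ 0.991300
step 2 [1y] zero: DF = P = 473/500 ≈ 0.946000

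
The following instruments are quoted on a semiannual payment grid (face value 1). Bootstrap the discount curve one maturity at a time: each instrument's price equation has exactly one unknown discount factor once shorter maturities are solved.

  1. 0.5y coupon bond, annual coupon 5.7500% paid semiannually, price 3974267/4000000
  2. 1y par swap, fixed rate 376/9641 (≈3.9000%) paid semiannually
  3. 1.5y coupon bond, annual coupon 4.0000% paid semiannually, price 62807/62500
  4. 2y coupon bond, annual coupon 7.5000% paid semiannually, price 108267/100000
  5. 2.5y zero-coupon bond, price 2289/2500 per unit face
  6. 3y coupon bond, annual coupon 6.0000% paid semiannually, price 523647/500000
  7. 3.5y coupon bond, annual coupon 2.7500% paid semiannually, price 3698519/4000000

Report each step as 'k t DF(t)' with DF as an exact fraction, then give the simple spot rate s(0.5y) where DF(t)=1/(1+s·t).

1 1/2 4829/5000
2 1 1203/1250
3 3/2 4737/5000
4 2 2349/2500
5 5/2 2289/2500
6 3 879/1000
7 7/2 209/250
s(0.5y) = (1/(4829/5000) − 1)/(1/2) = 342/4829 ≈ 7.0822%

step 1 [0.5y] bond c/2=23/800: DF=(3974267/4000000 − 23/800·(0))/(1+23/800) = 4829/5000 ≈ 0.965800
step 2 [1y] swap r/2=188/9641: DF=(1 − 188/9641·(0.965800))/(1+188/9641) = 1203/1250 ≈ 0.962400
step 3 [1.5y] bond c/2=1/50: DF=(62807/62500 − 1/50·(0.965800+0.962400))/(1+1/50) = 4737/5000 ≈ 0.947400
step 4 [2y] bond c/2=3/80: DF=(108267/100000 − 3/80·(0.965800+0.962400+0.947400))/(1+3/80) = 2349/2500 ≈ 0.939600
step 5 [2.5y] zero: DF = P = 2289/2500 ≈ 0.915600
step 6 [3y] bond c/2=3/100: DF=(523647/500000 − 3/100·(0.965800+0.962400+0.947400+0.939600+0.915600))/(1+3/100) = 879/1000 ≈ 0.879000
step 7 [3.5y] bond c/2=11/800: DF=(3698519/4000000 − 11/800·(0.965800+0.962400+0.947400+0.939600+0.915600+0.879000))/(1+11/800) = 209/250 ≈ 0.836000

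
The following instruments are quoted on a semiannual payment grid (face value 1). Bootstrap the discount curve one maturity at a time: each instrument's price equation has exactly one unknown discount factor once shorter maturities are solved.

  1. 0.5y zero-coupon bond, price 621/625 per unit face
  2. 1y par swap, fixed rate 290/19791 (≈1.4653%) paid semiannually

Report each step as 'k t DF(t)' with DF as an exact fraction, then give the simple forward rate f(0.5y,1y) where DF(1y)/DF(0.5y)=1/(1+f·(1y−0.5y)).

step 1 [0.5y] zero: DF = P = 621/625 ≈ 0.993600
step 2 [1y] swap r/2=145/19791: DF=(1 − 145/19791·(0.993600))/(1+145/19791) = 1971/2000 ≈ 0.985500

1 1/2 621/625
2 1 1971/2000
f(0.5y,1y) = ((621/625)/(1971/2000) − 1)/(1/2) = 6/365 ≈ 1.6438%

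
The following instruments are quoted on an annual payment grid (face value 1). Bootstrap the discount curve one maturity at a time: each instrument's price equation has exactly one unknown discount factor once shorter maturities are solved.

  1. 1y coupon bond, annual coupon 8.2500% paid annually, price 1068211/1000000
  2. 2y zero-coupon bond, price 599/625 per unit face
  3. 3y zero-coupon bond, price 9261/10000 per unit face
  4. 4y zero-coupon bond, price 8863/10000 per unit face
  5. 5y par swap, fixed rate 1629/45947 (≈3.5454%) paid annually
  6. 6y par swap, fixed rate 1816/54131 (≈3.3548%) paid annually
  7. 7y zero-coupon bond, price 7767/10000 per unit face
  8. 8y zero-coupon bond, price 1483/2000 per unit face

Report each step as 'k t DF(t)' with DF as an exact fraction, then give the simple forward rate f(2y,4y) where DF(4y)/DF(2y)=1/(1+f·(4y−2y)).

step 1 [1y] bond c/1=33/400: DF=(1068211/1000000 − 33/400·(0))/(1+33/400) = 2467/2500 ≈ 0.986800
step 2 [2y] zero: DF = P = 599/625 ≈ 0.958400
step 3 [3y] zero: DF = P = 9261/10000 ≈ 0.926100
step 4 [4y] zero: DF = P = 8863/10000 ≈ 0.886300
step 5 [5y] swap r/1=1629/45947: DF=(1 − 1629/45947·(0.986800+0.958400+0.926100+0.886300))/(1+1629/45947) = 8371/10000 ≈ 0.837100
step 6 [6y] swap r/1=1816/54131: DF=(1 − 1816/54131·(0.986800+0.958400+0.926100+0.886300+0.837100))/(1+1816/54131) = 1023/1250 ≈ 0.818400
step 7 [7y] zero: DF = P = 7767/10000 ≈ 0.776700
step 8 [8y] zero: DF = P = 1483/2000 ≈ 0.741500

1 1 2467/2500
2 2 599/625
3 3 9261/10000
4 4 8863/10000
5 5 8371/10000
6 6 1023/1250
7 7 7767/10000
8 8 1483/2000
f(2y,4y) = ((599/625)/(8863/10000) − 1)/(2) = 721/17726 ≈ 4.0675%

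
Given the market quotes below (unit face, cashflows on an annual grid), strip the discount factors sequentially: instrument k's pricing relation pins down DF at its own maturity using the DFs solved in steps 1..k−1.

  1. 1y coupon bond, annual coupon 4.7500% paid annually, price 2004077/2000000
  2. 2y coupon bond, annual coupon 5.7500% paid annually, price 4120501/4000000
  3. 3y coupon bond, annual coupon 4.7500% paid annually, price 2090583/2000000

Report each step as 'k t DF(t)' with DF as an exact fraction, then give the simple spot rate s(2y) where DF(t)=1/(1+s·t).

1 1 4783/5000
2 2 9221/10000
3 3 9127/10000
s(2y) = (1/(9221/10000) − 1)/(2) = 779/18442 ≈ 4.2241%

step 1 [1y] bond c/1=19/400: DF=(2004077/2000000 − 19/400·(0))/(1+19/400) = 4783/5000 ≈ 0.956600
step 2 [2y] bond c/1=23/400: DF=(4120501/4000000 − 23/400·(0.956600))/(1+23/400) = 9221/10000 ≈ 0.922100
step 3 [3y] bond c/1=19/400: DF=(2090583/2000000 − 19/400·(0.956600+0.922100))/(1+19/400) = 9127/10000 ≈ 0.912700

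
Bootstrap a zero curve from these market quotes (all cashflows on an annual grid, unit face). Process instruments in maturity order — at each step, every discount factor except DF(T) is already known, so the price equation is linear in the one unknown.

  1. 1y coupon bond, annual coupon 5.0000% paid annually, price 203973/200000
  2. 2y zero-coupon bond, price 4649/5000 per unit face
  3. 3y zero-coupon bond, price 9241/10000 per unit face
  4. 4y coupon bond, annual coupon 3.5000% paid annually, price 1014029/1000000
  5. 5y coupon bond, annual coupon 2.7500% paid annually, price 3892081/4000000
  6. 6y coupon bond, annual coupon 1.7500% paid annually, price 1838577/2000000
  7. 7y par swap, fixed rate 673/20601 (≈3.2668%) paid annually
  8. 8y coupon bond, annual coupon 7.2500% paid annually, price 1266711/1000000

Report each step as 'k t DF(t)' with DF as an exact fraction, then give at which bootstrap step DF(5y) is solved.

1 1 9713/10000
2 2 4649/5000
3 3 9241/10000
4 4 4421/5000
5 5 8477/10000
6 6 8251/10000
7 7 7981/10000
8 8 7633/10000
DF(5y) is solved at step 5

step 1 [1y] bond c/1=1/20: DF=(203973/200000 − 1/20·(0))/(1+1/20) = 9713/10000 ≈ 0.971300
step 2 [2y] zero: DF = P = 4649/5000 ≈ 0.929800
step 3 [3y] zero: DF = P = 9241/10000 ≈ 0.924100
step 4 [4y] bond c/1=7/200: DF=(1014029/1000000 − 7/200·(0.971300+0.929800+0.924100))/(1+7/200) = 4421/5000 ≈ 0.884200
step 5 [5y] bond c/1=11/400: DF=(3892081/4000000 − 11/400·(0.971300+0.929800+0.924100+0.884200))/(1+11/400) = 8477/10000 ≈ 0.847700
step 6 [6y] bond c/1=7/400: DF=(1838577/2000000 − 7/400·(0.971300+0.929800+0.924100+0.884200+0.847700))/(1+7/400) = 8251/10000 ≈ 0.825100
step 7 [7y] swap r/1=673/20601: DF=(1 − 673/20601·(0.971300+0.929800+0.924100+0.884200+0.847700+0.825100))/(1+673/20601) = 7981/10000 ≈ 0.798100
step 8 [8y] bond c/1=29/400: DF=(1266711/1000000 − 29/400·(0.971300+0.929800+0.924100+0.884200+0.847700+0.825100+0.798100))/(1+29/400) = 7633/10000 ≈ 0.763300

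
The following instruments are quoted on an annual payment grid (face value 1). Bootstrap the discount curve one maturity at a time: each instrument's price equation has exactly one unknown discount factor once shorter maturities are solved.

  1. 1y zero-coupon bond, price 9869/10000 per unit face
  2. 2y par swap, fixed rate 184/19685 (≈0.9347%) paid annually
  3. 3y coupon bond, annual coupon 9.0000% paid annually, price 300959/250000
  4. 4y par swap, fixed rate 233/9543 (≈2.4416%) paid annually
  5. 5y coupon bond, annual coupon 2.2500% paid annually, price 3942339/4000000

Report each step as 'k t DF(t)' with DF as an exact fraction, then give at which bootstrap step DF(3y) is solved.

step 1 [1y] zero: DF = P = 9869/10000 ≈ 0.986900
step 2 [2y] swap r/1=184/19685: DF=(1 − 184/19685·(0.986900))/(1+184/19685) = 1227/1250 ≈ 0.981600
step 3 [3y] bond c/1=9/100: DF=(300959/250000 − 9/100·(0.986900+0.981600))/(1+9/100) = 9419/10000 ≈ 0.941900
step 4 [4y] swap r/1=233/9543: DF=(1 − 233/9543·(0.986900+0.981600+0.941900))/(1+233/9543) = 2267/2500 ≈ 0.906800
step 5 [5y] bond c/1=9/400: DF=(3942339/4000000 − 9/400·(0.986900+0.981600+0.941900+0.906800))/(1+9/400) = 8799/10000 ≈ 0.879900

1 1 9869/10000
2 2 1227/1250
3 3 9419/10000
4 4 2267/2500
5 5 8799/10000
DF(3y) is solved at step 3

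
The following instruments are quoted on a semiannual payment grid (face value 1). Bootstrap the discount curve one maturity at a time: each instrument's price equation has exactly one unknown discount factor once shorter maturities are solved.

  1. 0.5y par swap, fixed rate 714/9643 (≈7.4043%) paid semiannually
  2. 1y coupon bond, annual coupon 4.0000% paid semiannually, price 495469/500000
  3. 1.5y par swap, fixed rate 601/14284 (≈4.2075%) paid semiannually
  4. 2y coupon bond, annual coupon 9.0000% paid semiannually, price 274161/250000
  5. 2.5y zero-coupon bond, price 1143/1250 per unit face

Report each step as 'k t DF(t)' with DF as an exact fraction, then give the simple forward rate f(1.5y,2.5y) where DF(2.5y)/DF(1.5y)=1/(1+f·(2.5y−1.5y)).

1 1/2 9643/10000
2 1 4763/5000
3 3/2 9399/10000
4 2 579/625
5 5/2 1143/1250
f(1.5y,2.5y) = ((9399/10000)/(1143/1250) − 1)/(1) = 85/3048 ≈ 2.7887%

step 1 [0.5y] swap r/2=357/9643: DF=(1 − 357/9643·(0))/(1+357/9643) = 9643/10000 ≈ 0.964300
step 2 [1y] bond c/2=1/50: DF=(495469/500000 − 1/50·(0.964300))/(1+1/50) = 4763/5000 ≈ 0.952600
step 3 [1.5y] swap r/2=601/28568: DF=(1 − 601/28568·(0.964300+0.952600))/(1+601/28568) = 9399/10000 ≈ 0.939900
step 4 [2y] bond c/2=9/200: DF=(274161/250000 − 9/200·(0.964300+0.952600+0.939900))/(1+9/200) = 579/625 ≈ 0.926400
step 5 [2.5y] zero: DF = P = 1143/1250 ≈ 0.914400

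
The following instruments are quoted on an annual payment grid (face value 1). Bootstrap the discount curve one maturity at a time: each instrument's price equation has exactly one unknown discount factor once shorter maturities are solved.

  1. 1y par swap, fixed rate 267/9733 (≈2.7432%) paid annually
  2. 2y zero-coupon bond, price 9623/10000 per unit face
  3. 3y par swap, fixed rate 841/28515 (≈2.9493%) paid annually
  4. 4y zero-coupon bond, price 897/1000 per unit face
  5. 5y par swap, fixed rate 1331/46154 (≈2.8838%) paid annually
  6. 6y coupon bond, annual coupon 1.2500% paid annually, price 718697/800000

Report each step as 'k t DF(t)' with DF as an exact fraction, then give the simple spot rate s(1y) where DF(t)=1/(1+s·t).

1 1 9733/10000
2 2 9623/10000
3 3 9159/10000
4 4 897/1000
5 5 8669/10000
6 6 8303/10000
s(1y) = (1/(9733/10000) − 1)/(1) = 267/9733 ≈ 2.7432%

step 1 [1y] swap r/1=267/9733: DF=(1 − 267/9733·(0))/(1+267/9733) = 9733/10000 ≈ 0.973300
step 2 [2y] zero: DF = P = 9623/10000 ≈ 0.962300
step 3 [3y] swap r/1=841/28515: DF=(1 − 841/28515·(0.973300+0.962300))/(1+841/28515) = 9159/10000 ≈ 0.915900
step 4 [4y] zero: DF = P = 897/1000 ≈ 0.897000
step 5 [5y] swap r/1=1331/46154: DF=(1 − 1331/46154·(0.973300+0.962300+0.915900+0.897000))/(1+1331/46154) = 8669/10000 ≈ 0.866900
step 6 [6y] bond c/1=1/80: DF=(718697/800000 − 1/80·(0.973300+0.962300+0.915900+0.897000+0.866900))/(1+1/80) = 8303/10000 ≈ 0.830300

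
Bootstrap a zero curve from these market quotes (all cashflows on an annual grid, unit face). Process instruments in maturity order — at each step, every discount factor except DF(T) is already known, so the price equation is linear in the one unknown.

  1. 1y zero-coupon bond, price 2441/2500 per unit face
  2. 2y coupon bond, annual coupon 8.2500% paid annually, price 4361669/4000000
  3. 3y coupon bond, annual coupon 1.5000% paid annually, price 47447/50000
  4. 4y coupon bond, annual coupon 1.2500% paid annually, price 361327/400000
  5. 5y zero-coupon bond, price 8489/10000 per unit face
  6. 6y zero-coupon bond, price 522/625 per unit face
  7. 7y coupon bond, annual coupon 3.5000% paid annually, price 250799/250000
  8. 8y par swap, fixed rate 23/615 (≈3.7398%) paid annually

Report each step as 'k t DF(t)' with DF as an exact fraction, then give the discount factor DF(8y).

step 1 [1y] zero: DF = P = 2441/2500 ≈ 0.976400
step 2 [2y] bond c/1=33/400: DF=(4361669/4000000 − 33/400·(0.976400))/(1+33/400) = 9329/10000 ≈ 0.932900
step 3 [3y] bond c/1=3/200: DF=(47447/50000 − 3/200·(0.976400+0.932900))/(1+3/200) = 9067/10000 ≈ 0.906700
step 4 [4y] bond c/1=1/80: DF=(361327/400000 − 1/80·(0.976400+0.932900+0.906700))/(1+1/80) = 4287/5000 ≈ 0.857400
step 5 [5y] zero: DF = P = 8489/10000 ≈ 0.848900
step 6 [6y] zero: DF = P = 522/625 ≈ 0.835200
step 7 [7y] bond c/1=7/200: DF=(250799/250000 − 7/200·(0.976400+0.932900+0.906700+0.857400+0.848900+0.835200))/(1+7/200) = 7881/10000 ≈ 0.788100
step 8 [8y] swap r/1=23/615: DF=(1 − 23/615·(0.976400+0.932900+0.906700+0.857400+0.848900+0.835200+0.788100))/(1+23/615) = 464/625 ≈ 0.742400

1 1 2441/2500
2 2 9329/10000
3 3 9067/10000
4 4 4287/5000
5 5 8489/10000
6 6 522/625
7 7 7881/10000
8 8 464/625
DF(8y) = 464/625 ≈ 0.742400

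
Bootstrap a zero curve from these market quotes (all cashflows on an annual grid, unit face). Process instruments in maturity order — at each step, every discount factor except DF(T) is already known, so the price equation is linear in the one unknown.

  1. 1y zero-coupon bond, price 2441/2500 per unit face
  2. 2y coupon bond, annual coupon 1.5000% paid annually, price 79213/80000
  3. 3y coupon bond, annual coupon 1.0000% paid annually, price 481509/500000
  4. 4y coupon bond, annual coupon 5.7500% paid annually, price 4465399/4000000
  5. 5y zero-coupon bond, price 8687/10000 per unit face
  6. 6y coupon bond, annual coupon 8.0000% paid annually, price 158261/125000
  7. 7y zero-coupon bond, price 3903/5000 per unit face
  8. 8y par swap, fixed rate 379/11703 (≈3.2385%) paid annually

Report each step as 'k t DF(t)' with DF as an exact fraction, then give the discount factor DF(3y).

1 1 2441/2500
2 2 9611/10000
3 3 9343/10000
4 4 1799/2000
5 5 8687/10000
6 6 4143/5000
7 7 3903/5000
8 8 3863/5000
DF(3y) = 9343/10000 ≈ 0.934300

step 1 [1y] zero: DF = P = 2441/2500 ≈ 0.976400
step 2 [2y] bond c/1=3/200: DF=(79213/80000 − 3/200·(0.976400))/(1+3/200) = 9611/10000 ≈ 0.961100
step 3 [3y] bond c/1=1/100: DF=(481509/500000 − 1/100·(0.976400+0.961100))/(1+1/100) = 9343/10000 ≈ 0.934300
step 4 [4y] bond c/1=23/400: DF=(4465399/4000000 − 23/400·(0.976400+0.961100+0.934300))/(1+23/400) = 1799/2000 ≈ 0.899500
step 5 [5y] zero: DF = P = 8687/10000 ≈ 0.868700
step 6 [6y] bond c/1=2/25: DF=(158261/125000 − 2/25·(0.976400+0.961100+0.934300+0.899500+0.868700))/(1+2/25) = 4143/5000 ≈ 0.828600
step 7 [7y] zero: DF = P = 3903/5000 ≈ 0.780600
step 8 [8y] swap r/1=379/11703: DF=(1 − 379/11703·(0.976400+0.961100+0.934300+0.899500+0.868700+0.828600+0.780600))/(1+379/11703) = 3863/5000 ≈ 0.772600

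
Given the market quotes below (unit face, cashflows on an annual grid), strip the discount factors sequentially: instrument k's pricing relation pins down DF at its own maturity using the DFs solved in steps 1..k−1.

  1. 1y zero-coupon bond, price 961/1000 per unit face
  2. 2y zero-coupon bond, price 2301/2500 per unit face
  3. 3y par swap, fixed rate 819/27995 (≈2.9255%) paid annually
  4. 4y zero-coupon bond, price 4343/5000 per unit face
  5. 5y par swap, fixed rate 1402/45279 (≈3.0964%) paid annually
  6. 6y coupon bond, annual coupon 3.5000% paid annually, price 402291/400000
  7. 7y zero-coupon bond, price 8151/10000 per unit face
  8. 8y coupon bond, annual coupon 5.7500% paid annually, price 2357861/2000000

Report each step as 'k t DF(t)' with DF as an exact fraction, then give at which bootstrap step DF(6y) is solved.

step 1 [1y] zero: DF = P = 961/1000 ≈ 0.961000
step 2 [2y] zero: DF = P = 2301/2500 ≈ 0.920400
step 3 [3y] swap r/1=819/27995: DF=(1 − 819/27995·(0.961000+0.920400))/(1+819/27995) = 9181/10000 ≈ 0.918100
step 4 [4y] zero: DF = P = 4343/5000 ≈ 0.868600
step 5 [5y] swap r/1=1402/45279: DF=(1 − 1402/45279·(0.961000+0.920400+0.918100+0.868600))/(1+1402/45279) = 4299/5000 ≈ 0.859800
step 6 [6y] bond c/1=7/200: DF=(402291/400000 − 7/200·(0.961000+0.920400+0.918100+0.868600+0.859800))/(1+7/200) = 4093/5000 ≈ 0.818600
step 7 [7y] zero: DF = P = 8151/10000 ≈ 0.815100
step 8 [8y] bond c/1=23/400: DF=(2357861/2000000 − 23/400·(0.961000+0.920400+0.918100+0.868600+0.859800+0.818600+0.815100))/(1+23/400) = 3899/5000 ≈ 0.779800

1 1 961/1000
2 2 2301/2500
3 3 9181/10000
4 4 4343/5000
5 5 4299/5000
6 6 4093/5000
7 7 8151/10000
8 8 3899/5000
DF(6y) is solved at step 6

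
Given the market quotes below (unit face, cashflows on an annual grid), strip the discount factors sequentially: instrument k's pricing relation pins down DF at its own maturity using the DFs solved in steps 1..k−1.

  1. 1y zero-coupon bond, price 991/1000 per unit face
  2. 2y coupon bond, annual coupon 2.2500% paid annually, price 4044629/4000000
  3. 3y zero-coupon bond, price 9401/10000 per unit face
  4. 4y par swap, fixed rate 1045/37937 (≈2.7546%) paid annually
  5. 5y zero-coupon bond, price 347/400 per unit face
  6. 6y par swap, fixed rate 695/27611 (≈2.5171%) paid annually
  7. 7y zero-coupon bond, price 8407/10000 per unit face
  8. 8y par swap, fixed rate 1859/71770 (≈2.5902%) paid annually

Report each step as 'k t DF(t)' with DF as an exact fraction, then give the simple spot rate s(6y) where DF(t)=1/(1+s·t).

step 1 [1y] zero: DF = P = 991/1000 ≈ 0.991000
step 2 [2y] bond c/1=9/400: DF=(4044629/4000000 − 9/400·(0.991000))/(1+9/400) = 9671/10000 ≈ 0.967100
step 3 [3y] zero: DF = P = 9401/10000 ≈ 0.940100
step 4 [4y] swap r/1=1045/37937: DF=(1 − 1045/37937·(0.991000+0.967100+0.940100))/(1+1045/37937) = 1791/2000 ≈ 0.895500
step 5 [5y] zero: DF = P = 347/400 ≈ 0.867500
step 6 [6y] swap r/1=695/27611: DF=(1 − 695/27611·(0.991000+0.967100+0.940100+0.895500+0.867500))/(1+695/27611) = 861/1000 ≈ 0.861000
step 7 [7y] zero: DF = P = 8407/10000 ≈ 0.840700
step 8 [8y] swap r/1=1859/71770: DF=(1 − 1859/71770·(0.991000+0.967100+0.940100+0.895500+0.867500+0.861000+0.840700))/(1+1859/71770) = 8141/10000 ≈ 0.814100

1 1 991/1000
2 2 9671/10000
3 3 9401/10000
4 4 1791/2000
5 5 347/400
6 6 861/1000
7 7 8407/10000
8 8 8141/10000
s(6y) = (1/(861/1000) − 1)/(6) = 139/5166 ≈ 2.6907%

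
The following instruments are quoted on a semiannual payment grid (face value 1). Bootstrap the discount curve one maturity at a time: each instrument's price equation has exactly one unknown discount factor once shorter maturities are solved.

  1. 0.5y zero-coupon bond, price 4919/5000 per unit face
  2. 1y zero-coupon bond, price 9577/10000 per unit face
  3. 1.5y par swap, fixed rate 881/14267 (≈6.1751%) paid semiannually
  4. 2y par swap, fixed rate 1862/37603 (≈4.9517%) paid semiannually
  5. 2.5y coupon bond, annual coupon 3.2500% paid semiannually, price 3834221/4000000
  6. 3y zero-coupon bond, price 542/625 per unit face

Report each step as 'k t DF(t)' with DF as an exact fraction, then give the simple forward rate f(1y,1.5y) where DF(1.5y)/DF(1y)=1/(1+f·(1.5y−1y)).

1 1/2 4919/5000
2 1 9577/10000
3 3/2 9119/10000
4 2 9069/10000
5 5/2 8831/10000
6 3 542/625
f(1y,1.5y) = ((9577/10000)/(9119/10000) − 1)/(1/2) = 916/9119 ≈ 10.0450%

step 1 [0.5y] zero: DF = P = 4919/5000 ≈ 0.983800
step 2 [1y] zero: DF = P = 9577/10000 ≈ 0.957700
step 3 [1.5y] swap r/2=881/28534: DF=(1 − 881/28534·(0.983800+0.957700))/(1+881/28534) = 9119/10000 ≈ 0.911900
step 4 [2y] swap r/2=931/37603: DF=(1 − 931/37603·(0.983800+0.957700+0.911900))/(1+931/37603) = 9069/10000 ≈ 0.906900
step 5 [2.5y] bond c/2=13/800: DF=(3834221/4000000 − 13/800·(0.983800+0.957700+0.911900+0.906900))/(1+13/800) = 8831/10000 ≈ 0.883100
step 6 [3y] zero: DF = P = 542/625 ≈ 0.867200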